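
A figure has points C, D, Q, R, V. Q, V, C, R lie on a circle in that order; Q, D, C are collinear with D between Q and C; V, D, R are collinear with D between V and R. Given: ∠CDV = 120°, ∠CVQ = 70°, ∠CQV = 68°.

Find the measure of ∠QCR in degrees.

∠QCR = 52°

1. ∠QDR = 120°  [vertical angles at D]
2. ∠CRV = 68°  [same arc VC]
3. ∠CDR = 60°  [linear pair at D on QC]
4. ∠QCR = 52°  [△CDR]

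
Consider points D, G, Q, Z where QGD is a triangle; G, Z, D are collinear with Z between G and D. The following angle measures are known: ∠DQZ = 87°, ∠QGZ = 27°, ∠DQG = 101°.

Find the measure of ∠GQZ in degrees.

1. ∠DGQ = 27°  [Z on ray GD]
2. ∠GDQ = 52°  [△QGD]
3. ∠QDZ = 52°  [Z on ray DG]
4. ∠DZQ = 41°  [△QZD]
5. ∠GZQ = 139°  [linear pair at Z on GD]
6. ∠GQZ = 14°  [△QGZ]

∠GQZ = 14°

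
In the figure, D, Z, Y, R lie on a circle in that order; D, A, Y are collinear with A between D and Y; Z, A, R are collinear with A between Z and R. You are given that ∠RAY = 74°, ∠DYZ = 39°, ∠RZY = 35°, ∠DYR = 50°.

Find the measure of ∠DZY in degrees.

1. ∠RDY = 35°  [same arc YR]
2. ∠DRY = 95°  [△DYR]
3. ∠DZY = 85°  [cyclic DZYR, opposite ∠Z+∠R]

∠DZY = 85°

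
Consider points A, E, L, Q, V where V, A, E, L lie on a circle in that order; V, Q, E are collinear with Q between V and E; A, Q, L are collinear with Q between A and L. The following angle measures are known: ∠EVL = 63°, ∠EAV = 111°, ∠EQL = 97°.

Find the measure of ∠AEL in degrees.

∠AEL = 82°

1. ∠EAL = 63°  [same arc EL]
2. ∠ELV = 69°  [cyclic VAEL, opposite ∠A+∠L]
3. ∠LEV = 48°  [△VEL]
4. ∠ALE = 35°  [△EQL]
5. ∠AEL = 82°  [△AEL]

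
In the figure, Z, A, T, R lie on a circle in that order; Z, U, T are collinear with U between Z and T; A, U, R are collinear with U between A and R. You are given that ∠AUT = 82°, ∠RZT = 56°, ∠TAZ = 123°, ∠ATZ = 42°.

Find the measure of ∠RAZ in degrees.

∠RAZ = 67°

1. ∠AUZ = 98°  [linear pair at U on ZT]
2. ∠AZT = 15°  [△ZAT]
3. ∠RAZ = 67°  [△ZUA]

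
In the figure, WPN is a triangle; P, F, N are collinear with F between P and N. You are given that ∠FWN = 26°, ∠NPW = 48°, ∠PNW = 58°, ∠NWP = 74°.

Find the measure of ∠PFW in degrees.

1. ∠FNW = 58°  [F on ray NP]
2. ∠NFW = 96°  [△WFN]
3. ∠PFW = 84°  [linear pair at F on PN]

∠PFW = 84°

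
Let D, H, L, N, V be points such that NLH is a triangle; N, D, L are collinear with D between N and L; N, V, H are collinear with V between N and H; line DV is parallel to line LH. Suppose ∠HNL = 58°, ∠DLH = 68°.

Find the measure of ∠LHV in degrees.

∠LHV = 54°

1. ∠HLN = 68°  [D on ray LN]
2. ∠LHN = 54°  [△NLH]
3. ∠LHV = 54°  [V on ray HN]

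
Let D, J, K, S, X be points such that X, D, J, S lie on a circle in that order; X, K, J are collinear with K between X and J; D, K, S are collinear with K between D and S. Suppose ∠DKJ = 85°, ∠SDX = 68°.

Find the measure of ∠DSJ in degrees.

∠DSJ = 17°

1. ∠SKX = 85°  [vertical angles at K]
2. ∠SJX = 68°  [same arc XS]
3. ∠JKS = 95°  [linear pair at K on XJ]
4. ∠DSJ = 17°  [△JKS]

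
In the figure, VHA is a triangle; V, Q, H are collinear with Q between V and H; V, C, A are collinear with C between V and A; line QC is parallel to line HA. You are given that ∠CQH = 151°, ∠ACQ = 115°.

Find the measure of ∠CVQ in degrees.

1. ∠CQV = 29°  [linear pair at Q on VH]
2. ∠QCV = 65°  [linear pair at C on VA]
3. ∠CVQ = 86°  [△VQC]

∠CVQ = 86°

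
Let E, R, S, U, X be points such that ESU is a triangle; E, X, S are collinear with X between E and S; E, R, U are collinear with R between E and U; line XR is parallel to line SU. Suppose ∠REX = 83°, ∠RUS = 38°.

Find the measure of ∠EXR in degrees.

1. ∠SEU = 83°  [X on ES, R on EU]
2. ∠EUS = 38°  [R on ray UE]
3. ∠ESU = 59°  [△ESU]
4. ∠EXR = 59°  [XR∥SU, corresponding at X]

∠EXR = 59°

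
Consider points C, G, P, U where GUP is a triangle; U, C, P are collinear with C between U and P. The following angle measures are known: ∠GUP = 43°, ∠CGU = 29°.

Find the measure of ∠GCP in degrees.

1. ∠CUG = 43°  [C on ray UP]
2. ∠GCU = 108°  [△GUC]
3. ∠GCP = 72°  [linear pair at C on UP]

∠GCP = 72°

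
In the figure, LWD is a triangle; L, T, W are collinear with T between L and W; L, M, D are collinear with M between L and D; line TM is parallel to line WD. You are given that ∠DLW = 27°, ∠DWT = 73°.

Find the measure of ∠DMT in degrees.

∠DMT = 100°

1. ∠DWL = 73°  [T on ray WL]
2. ∠LDW = 80°  [△LWD]
3. ∠LMT = 80°  [TM∥WD, corresponding at M]
4. ∠DMT = 100°  [linear pair at M on LD]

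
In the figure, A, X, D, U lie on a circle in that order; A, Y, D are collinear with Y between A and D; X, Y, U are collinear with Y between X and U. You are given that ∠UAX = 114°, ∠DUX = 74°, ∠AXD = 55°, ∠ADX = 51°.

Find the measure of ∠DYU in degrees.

1. ∠UDX = 66°  [cyclic AXDU, opposite ∠A+∠D]
2. ∠DXU = 40°  [△XDU]
3. ∠AUD = 125°  [cyclic AXDU, opposite ∠X+∠U]
4. ∠DAU = 40°  [same arc DU]
5. ∠ADU = 15°  [△ADU]
6. ∠DYU = 91°  [△DYU]

∠DYU = 91°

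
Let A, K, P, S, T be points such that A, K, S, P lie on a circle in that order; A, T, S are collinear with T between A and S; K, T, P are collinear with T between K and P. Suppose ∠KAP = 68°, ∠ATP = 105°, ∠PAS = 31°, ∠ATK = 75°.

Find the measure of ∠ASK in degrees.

1. ∠KTS = 105°  [vertical angles at T]
2. ∠PKS = 31°  [same arc SP]
3. ∠ASK = 44°  [△KTS]

∠ASK = 44°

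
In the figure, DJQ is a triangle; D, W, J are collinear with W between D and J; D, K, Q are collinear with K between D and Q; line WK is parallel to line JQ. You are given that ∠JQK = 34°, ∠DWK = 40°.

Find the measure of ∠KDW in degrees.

1. ∠DQJ = 34°  [K on ray QD]
2. ∠DJQ = 40°  [WK∥JQ, corresponding at W]
3. ∠JDQ = 106°  [△DJQ]
4. ∠KDW = 106°  [W on DJ, K on DQ]

∠KDW = 106°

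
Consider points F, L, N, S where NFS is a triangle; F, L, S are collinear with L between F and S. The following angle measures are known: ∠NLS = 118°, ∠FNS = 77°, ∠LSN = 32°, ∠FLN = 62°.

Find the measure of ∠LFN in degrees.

∠LFN = 71°

1. ∠FSN = 32°  [L on ray SF]
2. ∠NFS = 71°  [△NFS]
3. ∠LFN = 71°  [L on ray FS]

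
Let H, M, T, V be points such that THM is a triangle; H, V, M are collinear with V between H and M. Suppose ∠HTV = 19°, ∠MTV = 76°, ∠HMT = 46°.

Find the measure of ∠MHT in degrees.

1. ∠TMV = 46°  [V on ray MH]
2. ∠MVT = 58°  [△TVM]
3. ∠HVT = 122°  [linear pair at V on HM]
4. ∠THV = 39°  [△THV]
5. ∠MHT = 39°  [V on ray HM]

∠MHT = 39°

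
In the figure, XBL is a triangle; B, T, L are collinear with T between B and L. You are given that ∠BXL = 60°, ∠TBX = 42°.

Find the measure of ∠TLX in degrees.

1. ∠LBX = 42°  [T on ray BL]
2. ∠BLX = 78°  [△XBL]
3. ∠TLX = 78°  [T on ray LB]

∠TLX = 78°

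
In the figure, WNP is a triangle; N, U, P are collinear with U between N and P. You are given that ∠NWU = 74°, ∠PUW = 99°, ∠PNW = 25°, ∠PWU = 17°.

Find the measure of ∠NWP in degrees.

1. ∠UPW = 64°  [△WUP]
2. ∠NPW = 64°  [U on ray PN]
3. ∠NWP = 91°  [△WNP]

∠NWP = 91°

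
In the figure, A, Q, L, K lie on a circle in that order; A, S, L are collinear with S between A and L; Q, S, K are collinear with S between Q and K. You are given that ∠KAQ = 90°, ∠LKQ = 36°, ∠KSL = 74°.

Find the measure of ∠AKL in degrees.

1. ∠KLQ = 90°  [cyclic AQLK, opposite ∠A+∠L]
2. ∠KQL = 54°  [△QLK]
3. ∠ALK = 70°  [△LSK]
4. ∠KAL = 54°  [same arc LK]
5. ∠AKL = 56°  [△ALK]

∠AKL = 56°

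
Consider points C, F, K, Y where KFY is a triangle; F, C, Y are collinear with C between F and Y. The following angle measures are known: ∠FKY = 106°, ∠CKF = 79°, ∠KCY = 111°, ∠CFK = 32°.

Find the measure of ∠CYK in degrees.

∠CYK = 42°

1. ∠KFY = 32°  [C on ray FY]
2. ∠FYK = 42°  [△KFY]
3. ∠CYK = 42°  [C on ray YF]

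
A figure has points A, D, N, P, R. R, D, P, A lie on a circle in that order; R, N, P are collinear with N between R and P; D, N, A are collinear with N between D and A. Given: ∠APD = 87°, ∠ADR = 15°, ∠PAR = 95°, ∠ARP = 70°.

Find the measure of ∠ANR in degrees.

∠ANR = 38°

1. ∠ARD = 93°  [cyclic RDPA, opposite ∠R+∠P]
2. ∠DAR = 72°  [△RDA]
3. ∠ANR = 38°  [△RNA]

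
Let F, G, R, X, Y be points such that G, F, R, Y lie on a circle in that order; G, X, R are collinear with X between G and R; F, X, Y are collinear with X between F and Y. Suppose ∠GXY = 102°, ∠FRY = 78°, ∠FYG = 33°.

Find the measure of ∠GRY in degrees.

∠GRY = 45°

1. ∠FGY = 102°  [cyclic GFRY, opposite ∠G+∠R]
2. ∠GFY = 45°  [△GFY]
3. ∠GRY = 45°  [same arc GY]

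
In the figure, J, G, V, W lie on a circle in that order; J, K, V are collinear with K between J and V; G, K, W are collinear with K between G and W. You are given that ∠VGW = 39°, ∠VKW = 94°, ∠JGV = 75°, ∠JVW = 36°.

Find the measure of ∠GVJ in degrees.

1. ∠VJW = 39°  [same arc VW]
2. ∠JKW = 86°  [linear pair at K on JV]
3. ∠GWJ = 55°  [△JKW]
4. ∠GVJ = 55°  [same arc JG]

∠GVJ = 55°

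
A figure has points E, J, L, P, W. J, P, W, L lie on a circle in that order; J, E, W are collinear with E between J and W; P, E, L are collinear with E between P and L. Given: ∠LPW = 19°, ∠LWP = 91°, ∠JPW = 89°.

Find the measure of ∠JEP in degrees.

1. ∠LJW = 19°  [same arc WL]
2. ∠PLW = 70°  [△PWL]
3. ∠JLW = 91°  [cyclic JPWL, opposite ∠P+∠L]
4. ∠JWL = 70°  [△JWL]
5. ∠PJW = 70°  [same arc PW]
6. ∠JPL = 70°  [same arc JL]
7. ∠JEP = 40°  [△JEP]

∠JEP = 40°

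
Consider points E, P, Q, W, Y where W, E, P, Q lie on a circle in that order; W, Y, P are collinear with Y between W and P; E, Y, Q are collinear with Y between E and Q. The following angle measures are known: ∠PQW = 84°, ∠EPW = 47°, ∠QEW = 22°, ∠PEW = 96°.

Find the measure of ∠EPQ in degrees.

∠EPQ = 69°

1. ∠EQW = 47°  [same arc WE]
2. ∠EWQ = 111°  [△WEQ]
3. ∠EPQ = 69°  [cyclic WEPQ, opposite ∠W+∠P]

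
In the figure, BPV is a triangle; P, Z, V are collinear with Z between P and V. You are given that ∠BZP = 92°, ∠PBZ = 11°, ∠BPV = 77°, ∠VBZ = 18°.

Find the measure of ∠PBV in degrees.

1. ∠BZV = 88°  [linear pair at Z on PV]
2. ∠BVZ = 74°  [△BZV]
3. ∠BVP = 74°  [Z on ray VP]
4. ∠PBV = 29°  [△BPV]

∠PBV = 29°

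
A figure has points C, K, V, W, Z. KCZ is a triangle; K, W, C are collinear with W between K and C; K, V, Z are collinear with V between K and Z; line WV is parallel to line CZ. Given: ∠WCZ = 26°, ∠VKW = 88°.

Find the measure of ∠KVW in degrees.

1. ∠KCZ = 26°  [W on ray CK]
2. ∠CKZ = 88°  [W on KC, V on KZ]
3. ∠CZK = 66°  [△KCZ]
4. ∠KVW = 66°  [WV∥CZ, corresponding at V]

∠KVW = 66°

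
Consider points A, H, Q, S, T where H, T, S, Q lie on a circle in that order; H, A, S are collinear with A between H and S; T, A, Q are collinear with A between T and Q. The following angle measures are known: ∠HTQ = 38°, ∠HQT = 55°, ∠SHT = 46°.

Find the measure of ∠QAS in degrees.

1. ∠HSQ = 38°  [same arc HQ]
2. ∠SQT = 46°  [same arc TS]
3. ∠QAS = 96°  [△SAQ]

∠QAS = 96°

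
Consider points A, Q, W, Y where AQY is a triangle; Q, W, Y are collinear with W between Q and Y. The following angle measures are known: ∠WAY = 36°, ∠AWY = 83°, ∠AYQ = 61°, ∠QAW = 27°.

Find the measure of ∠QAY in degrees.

1. ∠AWQ = 97°  [linear pair at W on QY]
2. ∠AQW = 56°  [△AQW]
3. ∠AQY = 56°  [W on ray QY]
4. ∠QAY = 63°  [△AQY]

∠QAY = 63°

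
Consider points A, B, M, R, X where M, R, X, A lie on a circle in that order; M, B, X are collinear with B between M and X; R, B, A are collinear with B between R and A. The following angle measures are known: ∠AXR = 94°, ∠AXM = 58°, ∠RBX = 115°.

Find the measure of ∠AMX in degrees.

∠AMX = 29°

1. ∠AMR = 86°  [cyclic MRXA, opposite ∠M+∠X]
2. ∠ARM = 58°  [same arc MA]
3. ∠ABM = 115°  [vertical angles at B]
4. ∠MAR = 36°  [△MRA]
5. ∠AMX = 29°  [△MBA]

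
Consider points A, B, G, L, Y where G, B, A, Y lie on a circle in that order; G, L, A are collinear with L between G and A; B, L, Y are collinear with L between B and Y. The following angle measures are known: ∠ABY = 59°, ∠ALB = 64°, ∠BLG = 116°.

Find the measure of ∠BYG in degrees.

1. ∠AGY = 59°  [same arc AY]
2. ∠GLY = 64°  [vertical angles at L]
3. ∠BYG = 57°  [△GLY]

∠BYG = 57°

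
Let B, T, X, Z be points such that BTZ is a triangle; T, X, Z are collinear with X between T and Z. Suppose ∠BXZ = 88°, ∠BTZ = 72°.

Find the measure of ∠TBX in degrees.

∠TBX = 16°

1. ∠BXT = 92°  [linear pair at X on TZ]
2. ∠BTX = 72°  [X on ray TZ]
3. ∠TBX = 16°  [△BTX]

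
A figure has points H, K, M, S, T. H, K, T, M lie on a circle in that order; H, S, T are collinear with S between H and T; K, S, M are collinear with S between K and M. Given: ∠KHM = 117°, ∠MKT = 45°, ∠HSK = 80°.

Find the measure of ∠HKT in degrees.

∠HKT = 73°

1. ∠KTM = 63°  [cyclic HKTM, opposite ∠H+∠T]
2. ∠KMT = 72°  [△KTM]
3. ∠KST = 100°  [linear pair at S on HT]
4. ∠KHT = 72°  [same arc KT]
5. ∠HTK = 35°  [△KST]
6. ∠HKT = 73°  [△HKT]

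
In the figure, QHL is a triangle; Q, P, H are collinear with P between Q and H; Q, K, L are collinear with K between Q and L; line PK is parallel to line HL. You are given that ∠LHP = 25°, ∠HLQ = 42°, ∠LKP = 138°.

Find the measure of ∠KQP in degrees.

1. ∠LHQ = 25°  [P on ray HQ]
2. ∠HQL = 113°  [△QHL]
3. ∠KQP = 113°  [P on QH, K on QL]

∠KQP = 113°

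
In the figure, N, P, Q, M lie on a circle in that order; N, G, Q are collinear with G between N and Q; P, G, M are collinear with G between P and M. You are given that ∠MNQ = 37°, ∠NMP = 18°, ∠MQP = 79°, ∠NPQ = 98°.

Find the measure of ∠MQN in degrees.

1. ∠MPQ = 37°  [same arc QM]
2. ∠MGN = 125°  [△NGM]
3. ∠PMQ = 64°  [△PQM]
4. ∠MGQ = 55°  [linear pair at G on NQ]
5. ∠MQN = 61°  [△QGM]

∠MQN = 61°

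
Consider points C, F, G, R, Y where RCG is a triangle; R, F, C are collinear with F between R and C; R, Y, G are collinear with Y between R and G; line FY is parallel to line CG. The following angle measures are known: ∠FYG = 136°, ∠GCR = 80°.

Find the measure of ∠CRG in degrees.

∠CRG = 56°

1. ∠FYR = 44°  [linear pair at Y on RG]
2. ∠RFY = 80°  [FY∥CG, corresponding at F]
3. ∠FRY = 56°  [△RFY]
4. ∠CRG = 56°  [F on RC, Y on RG]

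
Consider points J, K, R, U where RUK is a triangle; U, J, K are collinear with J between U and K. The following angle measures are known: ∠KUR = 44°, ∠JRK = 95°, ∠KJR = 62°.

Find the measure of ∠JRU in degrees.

∠JRU = 18°

1. ∠JUR = 44°  [J on ray UK]
2. ∠RJU = 118°  [linear pair at J on UK]
3. ∠JRU = 18°  [△RUJ]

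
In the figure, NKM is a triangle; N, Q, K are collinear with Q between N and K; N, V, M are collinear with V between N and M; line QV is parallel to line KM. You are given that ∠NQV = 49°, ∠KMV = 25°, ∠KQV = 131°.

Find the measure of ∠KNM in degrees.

∠KNM = 106°

1. ∠MKN = 49°  [QV∥KM, corresponding at Q]
2. ∠KMN = 25°  [V on ray MN]
3. ∠KNM = 106°  [△NKM]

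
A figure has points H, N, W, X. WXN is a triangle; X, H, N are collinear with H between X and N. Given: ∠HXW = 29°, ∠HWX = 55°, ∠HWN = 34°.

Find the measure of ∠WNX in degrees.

1. ∠WHX = 96°  [△WXH]
2. ∠NHW = 84°  [linear pair at H on XN]
3. ∠HNW = 62°  [△WHN]
4. ∠WNX = 62°  [H on ray NX]

∠WNX = 62°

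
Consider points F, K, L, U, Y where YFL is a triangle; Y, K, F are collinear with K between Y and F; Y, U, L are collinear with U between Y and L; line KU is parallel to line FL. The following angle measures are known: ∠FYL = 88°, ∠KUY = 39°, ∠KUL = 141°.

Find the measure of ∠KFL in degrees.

∠KFL = 53°

1. ∠KYU = 88°  [K on YF, U on YL]
2. ∠UKY = 53°  [△YKU]
3. ∠FKU = 127°  [linear pair at K on YF]
4. ∠KFL = 53°  [KU∥FL, co-interior at F–K]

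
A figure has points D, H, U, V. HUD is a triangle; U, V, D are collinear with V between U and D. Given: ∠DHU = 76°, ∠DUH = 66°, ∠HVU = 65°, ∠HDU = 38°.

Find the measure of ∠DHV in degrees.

∠DHV = 27°

1. ∠DVH = 115°  [linear pair at V on UD]
2. ∠HDV = 38°  [V on ray DU]
3. ∠DHV = 27°  [△HVD]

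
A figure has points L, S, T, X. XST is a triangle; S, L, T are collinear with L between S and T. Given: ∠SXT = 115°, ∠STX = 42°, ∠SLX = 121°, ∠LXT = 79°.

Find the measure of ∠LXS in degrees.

∠LXS = 36°

1. ∠TSX = 23°  [△XST]
2. ∠LSX = 23°  [L on ray ST]
3. ∠LXS = 36°  [△XSL]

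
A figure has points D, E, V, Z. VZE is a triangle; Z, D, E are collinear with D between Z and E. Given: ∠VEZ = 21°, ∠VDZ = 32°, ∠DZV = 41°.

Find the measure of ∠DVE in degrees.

∠DVE = 11°

1. ∠DEV = 21°  [D on ray EZ]
2. ∠EDV = 148°  [linear pair at D on ZE]
3. ∠DVE = 11°  [△VDE]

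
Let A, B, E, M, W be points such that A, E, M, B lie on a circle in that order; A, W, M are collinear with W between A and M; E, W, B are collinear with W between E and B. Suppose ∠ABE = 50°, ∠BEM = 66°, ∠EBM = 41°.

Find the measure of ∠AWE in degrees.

1. ∠AME = 50°  [same arc AE]
2. ∠EWM = 64°  [△EWM]
3. ∠AWE = 116°  [linear pair at W on AM]

∠AWE = 116°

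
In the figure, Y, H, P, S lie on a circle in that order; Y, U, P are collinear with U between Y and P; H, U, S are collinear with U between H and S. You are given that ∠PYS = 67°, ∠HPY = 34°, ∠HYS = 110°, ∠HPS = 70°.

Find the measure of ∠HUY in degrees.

1. ∠PHS = 67°  [same arc PS]
2. ∠HUP = 79°  [△HUP]
3. ∠HUY = 101°  [linear pair at U on YP]

∠HUY = 101°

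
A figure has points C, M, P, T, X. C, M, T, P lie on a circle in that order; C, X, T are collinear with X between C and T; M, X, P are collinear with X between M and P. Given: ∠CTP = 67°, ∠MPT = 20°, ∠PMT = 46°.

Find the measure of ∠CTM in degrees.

1. ∠PXT = 93°  [△TXP]
2. ∠PCT = 46°  [same arc TP]
3. ∠CXP = 87°  [linear pair at X on CT]
4. ∠CPM = 47°  [△CXP]
5. ∠CTM = 47°  [same arc CM]

∠CTM = 47°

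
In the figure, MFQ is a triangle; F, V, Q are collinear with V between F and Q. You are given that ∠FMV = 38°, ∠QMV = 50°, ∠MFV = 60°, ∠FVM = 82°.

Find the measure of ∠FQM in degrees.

∠FQM = 32°

1. ∠MVQ = 98°  [linear pair at V on FQ]
2. ∠MQV = 32°  [△MVQ]
3. ∠FQM = 32°  [V on ray QF]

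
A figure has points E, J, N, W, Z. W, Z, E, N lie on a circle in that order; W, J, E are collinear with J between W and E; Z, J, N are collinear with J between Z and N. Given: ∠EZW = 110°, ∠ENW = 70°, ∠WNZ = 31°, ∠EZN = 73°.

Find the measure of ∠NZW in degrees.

1. ∠WEZ = 31°  [same arc WZ]
2. ∠EJZ = 76°  [△ZJE]
3. ∠EWZ = 39°  [△WZE]
4. ∠WJZ = 104°  [linear pair at J on WE]
5. ∠NZW = 37°  [△WJZ]

∠NZW = 37°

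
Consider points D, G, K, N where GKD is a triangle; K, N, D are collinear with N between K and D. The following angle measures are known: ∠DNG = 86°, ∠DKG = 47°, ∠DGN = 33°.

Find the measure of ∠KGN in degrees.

1. ∠GNK = 94°  [linear pair at N on KD]
2. ∠GKN = 47°  [N on ray KD]
3. ∠KGN = 39°  [△GKN]

∠KGN = 39°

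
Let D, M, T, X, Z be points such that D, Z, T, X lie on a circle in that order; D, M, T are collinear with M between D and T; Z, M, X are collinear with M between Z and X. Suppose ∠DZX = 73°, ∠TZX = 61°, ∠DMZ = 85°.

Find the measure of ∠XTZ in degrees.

∠XTZ = 97°

1. ∠DTX = 73°  [same arc DX]
2. ∠TMX = 85°  [vertical angles at M]
3. ∠TXZ = 22°  [△TMX]
4. ∠XTZ = 97°  [△ZTX]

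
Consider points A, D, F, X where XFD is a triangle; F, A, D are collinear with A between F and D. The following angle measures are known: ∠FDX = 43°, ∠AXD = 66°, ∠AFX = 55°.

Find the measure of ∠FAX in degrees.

∠FAX = 109°

1. ∠ADX = 43°  [A on ray DF]
2. ∠DAX = 71°  [△XAD]
3. ∠FAX = 109°  [linear pair at A on FD]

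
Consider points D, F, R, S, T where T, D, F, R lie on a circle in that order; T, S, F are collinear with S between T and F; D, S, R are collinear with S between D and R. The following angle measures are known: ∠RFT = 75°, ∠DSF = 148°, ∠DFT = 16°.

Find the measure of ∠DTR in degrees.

1. ∠RDT = 75°  [same arc TR]
2. ∠DRT = 16°  [same arc TD]
3. ∠DTR = 89°  [△TDR]

∠DTR = 89°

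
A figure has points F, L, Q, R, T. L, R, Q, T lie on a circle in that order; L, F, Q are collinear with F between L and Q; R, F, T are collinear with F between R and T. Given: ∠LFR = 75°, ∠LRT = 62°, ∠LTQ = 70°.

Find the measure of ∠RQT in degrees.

1. ∠QFT = 75°  [vertical angles at F]
2. ∠LQT = 62°  [same arc LT]
3. ∠QLT = 48°  [△LQT]
4. ∠QTR = 43°  [△QFT]
5. ∠QRT = 48°  [same arc QT]
6. ∠RQT = 89°  [△RQT]

∠RQT = 89°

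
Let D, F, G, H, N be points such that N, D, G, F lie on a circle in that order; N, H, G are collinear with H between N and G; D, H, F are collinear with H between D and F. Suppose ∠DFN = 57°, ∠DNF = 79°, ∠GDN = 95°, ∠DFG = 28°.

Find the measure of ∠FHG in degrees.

1. ∠FDN = 44°  [△NDF]
2. ∠FGN = 44°  [same arc NF]
3. ∠FHG = 108°  [△GHF]

∠FHG = 108°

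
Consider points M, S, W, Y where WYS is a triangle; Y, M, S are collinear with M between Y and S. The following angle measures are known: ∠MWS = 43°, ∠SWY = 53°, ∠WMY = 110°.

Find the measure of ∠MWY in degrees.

∠MWY = 10°

1. ∠SMW = 70°  [linear pair at M on YS]
2. ∠MSW = 67°  [△WMS]
3. ∠WSY = 67°  [M on ray SY]
4. ∠SYW = 60°  [△WYS]
5. ∠MYW = 60°  [M on ray YS]
6. ∠MWY = 10°  [△WYM]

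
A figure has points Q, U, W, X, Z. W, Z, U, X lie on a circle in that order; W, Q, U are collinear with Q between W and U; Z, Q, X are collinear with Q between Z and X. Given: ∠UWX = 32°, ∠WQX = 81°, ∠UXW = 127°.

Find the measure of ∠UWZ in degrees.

∠UWZ = 60°

1. ∠UZX = 32°  [same arc UX]
2. ∠UQZ = 81°  [vertical angles at Q]
3. ∠UZW = 53°  [cyclic WZUX, opposite ∠Z+∠X]
4. ∠WUZ = 67°  [△ZQU]
5. ∠UWZ = 60°  [△WZU]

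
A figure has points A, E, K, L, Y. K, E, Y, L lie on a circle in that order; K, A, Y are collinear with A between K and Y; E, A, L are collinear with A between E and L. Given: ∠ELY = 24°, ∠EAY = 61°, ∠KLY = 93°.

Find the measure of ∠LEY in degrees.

∠LEY = 50°

1. ∠EKY = 24°  [same arc EY]
2. ∠KEY = 87°  [cyclic KEYL, opposite ∠E+∠L]
3. ∠EYK = 69°  [△KEY]
4. ∠LEY = 50°  [△EAY]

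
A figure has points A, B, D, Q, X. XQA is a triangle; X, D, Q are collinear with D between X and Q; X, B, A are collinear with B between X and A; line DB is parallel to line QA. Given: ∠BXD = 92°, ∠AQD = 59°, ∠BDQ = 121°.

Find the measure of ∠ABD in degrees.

∠ABD = 151°

1. ∠BDX = 59°  [linear pair at D on XQ]
2. ∠DBX = 29°  [△XDB]
3. ∠ABD = 151°  [linear pair at B on XA]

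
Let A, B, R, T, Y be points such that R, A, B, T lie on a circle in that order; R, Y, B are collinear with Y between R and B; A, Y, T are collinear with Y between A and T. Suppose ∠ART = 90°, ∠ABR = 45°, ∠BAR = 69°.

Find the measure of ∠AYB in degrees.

∠AYB = 111°

1. ∠ATR = 45°  [same arc RA]
2. ∠ARB = 66°  [△RAB]
3. ∠RAT = 45°  [△RAT]
4. ∠AYR = 69°  [△RYA]
5. ∠AYB = 111°  [linear pair at Y on RB]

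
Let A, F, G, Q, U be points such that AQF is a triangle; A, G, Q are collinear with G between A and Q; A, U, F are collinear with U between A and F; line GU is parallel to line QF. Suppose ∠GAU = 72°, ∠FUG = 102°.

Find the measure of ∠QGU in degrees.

∠QGU = 150°

1. ∠AUG = 78°  [linear pair at U on AF]
2. ∠AGU = 30°  [△AGU]
3. ∠QGU = 150°  [linear pair at G on AQ]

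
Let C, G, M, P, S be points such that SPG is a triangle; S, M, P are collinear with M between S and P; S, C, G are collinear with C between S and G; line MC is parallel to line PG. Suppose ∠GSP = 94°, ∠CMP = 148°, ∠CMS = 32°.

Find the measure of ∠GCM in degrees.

∠GCM = 126°

1. ∠CSM = 94°  [M on SP, C on SG]
2. ∠MCS = 54°  [△SMC]
3. ∠GCM = 126°  [linear pair at C on SG]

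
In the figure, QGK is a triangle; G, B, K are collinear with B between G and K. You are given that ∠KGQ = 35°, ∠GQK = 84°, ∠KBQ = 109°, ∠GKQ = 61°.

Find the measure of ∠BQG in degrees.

∠BQG = 74°

1. ∠BGQ = 35°  [B on ray GK]
2. ∠GBQ = 71°  [linear pair at B on GK]
3. ∠BQG = 74°  [△QGB]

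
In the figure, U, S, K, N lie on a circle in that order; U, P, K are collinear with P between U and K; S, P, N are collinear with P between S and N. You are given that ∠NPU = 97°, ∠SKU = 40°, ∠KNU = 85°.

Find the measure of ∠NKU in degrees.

1. ∠SNU = 40°  [same arc US]
2. ∠KUN = 43°  [△UPN]
3. ∠NKU = 52°  [△UKN]

∠NKU = 52°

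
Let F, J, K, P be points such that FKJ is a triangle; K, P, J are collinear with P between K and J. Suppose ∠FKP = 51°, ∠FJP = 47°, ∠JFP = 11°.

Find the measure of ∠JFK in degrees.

∠JFK = 82°

1. ∠FKJ = 51°  [P on ray KJ]
2. ∠FJK = 47°  [P on ray JK]
3. ∠JFK = 82°  [△FKJ]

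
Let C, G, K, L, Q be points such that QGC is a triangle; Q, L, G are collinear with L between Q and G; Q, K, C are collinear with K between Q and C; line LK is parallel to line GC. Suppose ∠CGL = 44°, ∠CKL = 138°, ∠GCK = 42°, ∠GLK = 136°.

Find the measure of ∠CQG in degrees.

1. ∠CGQ = 44°  [L on ray GQ]
2. ∠GCQ = 42°  [K on ray CQ]
3. ∠CQG = 94°  [△QGC]

∠CQG = 94°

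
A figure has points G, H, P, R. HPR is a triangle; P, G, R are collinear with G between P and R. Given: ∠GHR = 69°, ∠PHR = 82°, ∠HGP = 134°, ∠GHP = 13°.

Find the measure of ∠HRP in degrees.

∠HRP = 65°

1. ∠GPH = 33°  [△HPG]
2. ∠HPR = 33°  [G on ray PR]
3. ∠HRP = 65°  [△HPR]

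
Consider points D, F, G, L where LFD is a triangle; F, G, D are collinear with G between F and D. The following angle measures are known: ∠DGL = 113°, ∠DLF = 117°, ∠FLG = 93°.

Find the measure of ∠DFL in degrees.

∠DFL = 20°

1. ∠FGL = 67°  [linear pair at G on FD]
2. ∠GFL = 20°  [△LFG]
3. ∠DFL = 20°  [G on ray FD]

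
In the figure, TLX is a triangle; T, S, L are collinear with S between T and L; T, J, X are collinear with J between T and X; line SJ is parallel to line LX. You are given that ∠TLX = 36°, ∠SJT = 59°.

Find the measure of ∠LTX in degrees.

∠LTX = 85°

1. ∠JST = 36°  [SJ∥LX, corresponding at S]
2. ∠JTS = 85°  [△TSJ]
3. ∠LTX = 85°  [S on TL, J on TX]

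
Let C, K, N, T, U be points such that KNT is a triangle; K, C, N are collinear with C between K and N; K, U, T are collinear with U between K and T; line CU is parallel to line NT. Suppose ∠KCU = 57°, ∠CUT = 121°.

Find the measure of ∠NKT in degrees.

∠NKT = 64°

1. ∠CUK = 59°  [linear pair at U on KT]
2. ∠CKU = 64°  [△KCU]
3. ∠NKT = 64°  [C on KN, U on KT]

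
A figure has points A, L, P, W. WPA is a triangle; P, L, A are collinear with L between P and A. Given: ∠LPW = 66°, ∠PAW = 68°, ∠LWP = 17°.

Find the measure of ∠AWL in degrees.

∠AWL = 29°

1. ∠PLW = 97°  [△WPL]
2. ∠LAW = 68°  [L on ray AP]
3. ∠ALW = 83°  [linear pair at L on PA]
4. ∠AWL = 29°  [△WLA]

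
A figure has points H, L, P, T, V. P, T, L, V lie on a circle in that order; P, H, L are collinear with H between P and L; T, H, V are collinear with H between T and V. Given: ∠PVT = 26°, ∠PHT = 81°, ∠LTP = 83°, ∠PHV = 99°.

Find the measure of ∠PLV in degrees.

1. ∠LPV = 55°  [△PHV]
2. ∠LVP = 97°  [cyclic PTLV, opposite ∠T+∠V]
3. ∠PLV = 28°  [△PLV]

∠PLV = 28°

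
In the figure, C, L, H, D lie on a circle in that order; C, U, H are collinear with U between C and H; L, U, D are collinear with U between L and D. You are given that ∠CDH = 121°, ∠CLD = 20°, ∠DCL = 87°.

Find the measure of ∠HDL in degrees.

1. ∠CHD = 20°  [same arc CD]
2. ∠DHL = 93°  [cyclic CLHD, opposite ∠C+∠H]
3. ∠DCH = 39°  [△CHD]
4. ∠DLH = 39°  [same arc HD]
5. ∠HDL = 48°  [△LHD]

∠HDL = 48°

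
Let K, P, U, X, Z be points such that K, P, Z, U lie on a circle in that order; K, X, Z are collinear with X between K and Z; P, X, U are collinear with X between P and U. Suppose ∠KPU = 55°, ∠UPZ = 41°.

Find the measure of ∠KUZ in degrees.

∠KUZ = 84°

1. ∠KZU = 55°  [same arc KU]
2. ∠UKZ = 41°  [same arc ZU]
3. ∠KUZ = 84°  [△KZU]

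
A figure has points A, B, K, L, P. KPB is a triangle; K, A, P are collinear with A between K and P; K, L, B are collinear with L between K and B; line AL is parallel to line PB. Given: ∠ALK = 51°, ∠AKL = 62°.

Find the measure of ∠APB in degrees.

1. ∠KAL = 67°  [△KAL]
2. ∠LAP = 113°  [linear pair at A on KP]
3. ∠APB = 67°  [AL∥PB, co-interior at P–A]

∠APB = 67°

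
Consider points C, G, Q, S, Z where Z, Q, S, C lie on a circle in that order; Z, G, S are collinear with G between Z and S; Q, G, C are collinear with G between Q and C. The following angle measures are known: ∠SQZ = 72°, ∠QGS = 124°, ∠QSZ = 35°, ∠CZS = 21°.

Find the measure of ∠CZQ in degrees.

1. ∠QZS = 73°  [△ZQS]
2. ∠QGZ = 56°  [linear pair at G on ZS]
3. ∠QCZ = 35°  [same arc ZQ]
4. ∠CQZ = 51°  [△ZGQ]
5. ∠CZQ = 94°  [△ZQC]

∠CZQ = 94°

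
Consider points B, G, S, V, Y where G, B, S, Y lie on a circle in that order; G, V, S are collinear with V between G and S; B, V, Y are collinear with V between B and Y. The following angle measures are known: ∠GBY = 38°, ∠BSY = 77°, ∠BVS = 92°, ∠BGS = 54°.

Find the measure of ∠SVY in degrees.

1. ∠GSY = 38°  [same arc GY]
2. ∠BYS = 54°  [same arc BS]
3. ∠SVY = 88°  [△SVY]

∠SVY = 88°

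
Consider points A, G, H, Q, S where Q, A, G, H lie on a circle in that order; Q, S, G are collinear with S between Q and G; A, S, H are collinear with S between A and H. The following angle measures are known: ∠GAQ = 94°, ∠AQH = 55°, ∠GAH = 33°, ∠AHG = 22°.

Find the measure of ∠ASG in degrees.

1. ∠AQG = 22°  [same arc AG]
2. ∠AGQ = 64°  [△QAG]
3. ∠ASG = 83°  [△ASG]

∠ASG = 83°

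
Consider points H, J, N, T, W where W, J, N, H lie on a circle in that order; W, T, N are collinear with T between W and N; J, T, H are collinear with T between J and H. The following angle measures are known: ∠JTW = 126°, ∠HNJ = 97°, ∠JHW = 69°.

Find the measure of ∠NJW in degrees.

1. ∠HWJ = 83°  [cyclic WJNH, opposite ∠W+∠N]
2. ∠JNW = 69°  [same arc WJ]
3. ∠HJW = 28°  [△WJH]
4. ∠JWN = 26°  [△WTJ]
5. ∠NJW = 85°  [△WJN]

∠NJW = 85°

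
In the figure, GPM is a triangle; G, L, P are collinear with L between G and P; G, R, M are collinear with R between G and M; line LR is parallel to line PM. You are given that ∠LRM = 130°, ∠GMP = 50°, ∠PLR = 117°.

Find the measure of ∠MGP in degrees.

∠MGP = 67°

1. ∠GRL = 50°  [linear pair at R on GM]
2. ∠GLR = 63°  [linear pair at L on GP]
3. ∠LGR = 67°  [△GLR]
4. ∠MGP = 67°  [L on GP, R on GM]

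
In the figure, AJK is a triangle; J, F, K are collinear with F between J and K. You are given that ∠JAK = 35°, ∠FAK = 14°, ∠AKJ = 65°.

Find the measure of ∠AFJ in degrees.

∠AFJ = 79°

1. ∠AKF = 65°  [F on ray KJ]
2. ∠AFK = 101°  [△AFK]
3. ∠AFJ = 79°  [linear pair at F on JK]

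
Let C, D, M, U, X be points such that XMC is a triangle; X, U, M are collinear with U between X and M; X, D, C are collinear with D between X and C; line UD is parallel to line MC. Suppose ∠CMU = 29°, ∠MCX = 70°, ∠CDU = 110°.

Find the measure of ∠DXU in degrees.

∠DXU = 81°

1. ∠CMX = 29°  [U on ray MX]
2. ∠CXM = 81°  [△XMC]
3. ∠DXU = 81°  [U on XM, D on XC]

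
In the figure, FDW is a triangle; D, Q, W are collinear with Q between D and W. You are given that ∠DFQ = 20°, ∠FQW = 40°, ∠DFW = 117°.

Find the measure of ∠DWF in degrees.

∠DWF = 43°

1. ∠DQF = 140°  [linear pair at Q on DW]
2. ∠FDQ = 20°  [△FDQ]
3. ∠FDW = 20°  [Q on ray DW]
4. ∠DWF = 43°  [△FDW]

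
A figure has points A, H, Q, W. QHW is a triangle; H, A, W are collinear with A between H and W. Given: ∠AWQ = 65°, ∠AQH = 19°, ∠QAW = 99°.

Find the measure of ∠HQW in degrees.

1. ∠HWQ = 65°  [A on ray WH]
2. ∠HAQ = 81°  [linear pair at A on HW]
3. ∠AHQ = 80°  [△QHA]
4. ∠QHW = 80°  [A on ray HW]
5. ∠HQW = 35°  [△QHW]

∠HQW = 35°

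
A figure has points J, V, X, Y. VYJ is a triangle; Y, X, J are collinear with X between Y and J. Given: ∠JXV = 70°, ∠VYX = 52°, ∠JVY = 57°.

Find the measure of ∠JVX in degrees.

1. ∠JYV = 52°  [X on ray YJ]
2. ∠VJY = 71°  [△VYJ]
3. ∠VJX = 71°  [X on ray JY]
4. ∠JVX = 39°  [△VXJ]

∠JVX = 39°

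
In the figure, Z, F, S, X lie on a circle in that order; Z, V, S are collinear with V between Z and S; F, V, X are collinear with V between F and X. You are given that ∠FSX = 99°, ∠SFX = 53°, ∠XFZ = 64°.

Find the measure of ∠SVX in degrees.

∠SVX = 88°

1. ∠FXS = 28°  [△FSX]
2. ∠XSZ = 64°  [same arc ZX]
3. ∠SVX = 88°  [△SVX]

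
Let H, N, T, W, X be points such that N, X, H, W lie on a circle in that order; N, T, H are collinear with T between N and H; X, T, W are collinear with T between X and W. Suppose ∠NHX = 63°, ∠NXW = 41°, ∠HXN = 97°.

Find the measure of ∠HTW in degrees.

1. ∠HNX = 20°  [△NXH]
2. ∠NHW = 41°  [same arc NW]
3. ∠HWX = 20°  [same arc XH]
4. ∠HTW = 119°  [△HTW]

∠HTW = 119°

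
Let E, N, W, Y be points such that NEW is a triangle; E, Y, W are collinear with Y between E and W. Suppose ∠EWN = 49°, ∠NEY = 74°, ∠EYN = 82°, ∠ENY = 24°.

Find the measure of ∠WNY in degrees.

∠WNY = 33°

1. ∠NWY = 49°  [Y on ray WE]
2. ∠NYW = 98°  [linear pair at Y on EW]
3. ∠WNY = 33°  [△NYW]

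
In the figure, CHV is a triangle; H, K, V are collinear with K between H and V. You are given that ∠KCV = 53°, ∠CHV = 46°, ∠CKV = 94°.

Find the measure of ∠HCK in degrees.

∠HCK = 48°

1. ∠CHK = 46°  [K on ray HV]
2. ∠CKH = 86°  [linear pair at K on HV]
3. ∠HCK = 48°  [△CHK]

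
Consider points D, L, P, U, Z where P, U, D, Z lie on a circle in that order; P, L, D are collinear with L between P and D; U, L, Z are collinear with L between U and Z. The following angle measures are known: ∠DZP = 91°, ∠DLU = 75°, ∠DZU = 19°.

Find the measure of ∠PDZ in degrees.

∠PDZ = 56°

1. ∠PLZ = 75°  [vertical angles at L]
2. ∠DLZ = 105°  [linear pair at L on PD]
3. ∠PDZ = 56°  [△DLZ]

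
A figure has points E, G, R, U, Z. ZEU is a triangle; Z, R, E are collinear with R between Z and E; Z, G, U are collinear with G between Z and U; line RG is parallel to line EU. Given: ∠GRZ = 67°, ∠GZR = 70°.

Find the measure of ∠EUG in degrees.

1. ∠RGZ = 43°  [△ZRG]
2. ∠RGU = 137°  [linear pair at G on ZU]
3. ∠EUG = 43°  [RG∥EU, co-interior at U–G]

∠EUG = 43°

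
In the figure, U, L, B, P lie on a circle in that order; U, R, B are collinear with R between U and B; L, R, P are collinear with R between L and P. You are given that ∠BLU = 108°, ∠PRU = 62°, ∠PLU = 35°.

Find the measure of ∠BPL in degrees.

1. ∠BRP = 118°  [linear pair at R on UB]
2. ∠PBU = 35°  [same arc UP]
3. ∠BPL = 27°  [△BRP]

∠BPL = 27°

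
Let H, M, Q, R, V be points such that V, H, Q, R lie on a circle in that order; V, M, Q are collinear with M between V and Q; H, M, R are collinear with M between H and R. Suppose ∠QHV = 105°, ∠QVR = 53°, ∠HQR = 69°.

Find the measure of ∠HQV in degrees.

∠HQV = 17°

1. ∠QRV = 75°  [cyclic VHQR, opposite ∠H+∠R]
2. ∠RQV = 52°  [△VQR]
3. ∠HVR = 111°  [cyclic VHQR, opposite ∠V+∠Q]
4. ∠RHV = 52°  [same arc VR]
5. ∠HRV = 17°  [△VHR]
6. ∠HQV = 17°  [same arc VH]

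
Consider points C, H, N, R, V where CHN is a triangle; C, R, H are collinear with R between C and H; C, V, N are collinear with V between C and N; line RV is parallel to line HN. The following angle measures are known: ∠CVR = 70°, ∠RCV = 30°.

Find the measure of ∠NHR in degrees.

1. ∠CRV = 80°  [△CRV]
2. ∠HRV = 100°  [linear pair at R on CH]
3. ∠NHR = 80°  [RV∥HN, co-interior at H–R]

∠NHR = 80°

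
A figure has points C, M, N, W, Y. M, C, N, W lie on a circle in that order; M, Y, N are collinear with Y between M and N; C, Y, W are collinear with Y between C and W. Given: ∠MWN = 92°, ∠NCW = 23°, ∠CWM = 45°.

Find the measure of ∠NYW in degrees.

∠NYW = 68°

1. ∠NMW = 23°  [same arc NW]
2. ∠MYW = 112°  [△MYW]
3. ∠NYW = 68°  [linear pair at Y on MN]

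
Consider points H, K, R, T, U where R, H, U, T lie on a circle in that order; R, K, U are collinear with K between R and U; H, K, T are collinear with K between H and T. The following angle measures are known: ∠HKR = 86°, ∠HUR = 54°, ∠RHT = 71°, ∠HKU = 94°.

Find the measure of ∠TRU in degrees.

∠TRU = 32°

1. ∠HTR = 54°  [same arc RH]
2. ∠RKT = 94°  [vertical angles at K]
3. ∠TRU = 32°  [△RKT]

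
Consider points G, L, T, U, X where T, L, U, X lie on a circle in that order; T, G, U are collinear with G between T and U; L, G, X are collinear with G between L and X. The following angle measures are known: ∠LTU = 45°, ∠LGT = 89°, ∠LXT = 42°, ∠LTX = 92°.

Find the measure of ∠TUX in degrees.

1. ∠LXU = 45°  [same arc LU]
2. ∠UGX = 89°  [vertical angles at G]
3. ∠TUX = 46°  [△UGX]

∠TUX = 46°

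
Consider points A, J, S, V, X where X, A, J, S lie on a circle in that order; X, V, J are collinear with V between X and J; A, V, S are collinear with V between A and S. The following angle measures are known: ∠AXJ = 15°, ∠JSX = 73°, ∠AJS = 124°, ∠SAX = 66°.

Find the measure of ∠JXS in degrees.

∠JXS = 41°

1. ∠ASJ = 15°  [same arc AJ]
2. ∠JAS = 41°  [△AJS]
3. ∠JXS = 41°  [same arc JS]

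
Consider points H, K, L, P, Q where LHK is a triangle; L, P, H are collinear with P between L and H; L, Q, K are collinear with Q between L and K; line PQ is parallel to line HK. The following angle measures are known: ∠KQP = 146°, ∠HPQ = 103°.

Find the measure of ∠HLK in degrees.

∠HLK = 69°

1. ∠LQP = 34°  [linear pair at Q on LK]
2. ∠LPQ = 77°  [linear pair at P on LH]
3. ∠PLQ = 69°  [△LPQ]
4. ∠HLK = 69°  [P on LH, Q on LK]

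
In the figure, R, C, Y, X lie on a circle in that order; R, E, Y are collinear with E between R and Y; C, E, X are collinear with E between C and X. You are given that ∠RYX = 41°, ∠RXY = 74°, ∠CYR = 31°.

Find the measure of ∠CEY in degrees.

∠CEY = 84°

1. ∠RCX = 41°  [same arc RX]
2. ∠RCY = 106°  [cyclic RCYX, opposite ∠C+∠X]
3. ∠CRY = 43°  [△RCY]
4. ∠CER = 96°  [△REC]
5. ∠CEY = 84°  [linear pair at E on RY]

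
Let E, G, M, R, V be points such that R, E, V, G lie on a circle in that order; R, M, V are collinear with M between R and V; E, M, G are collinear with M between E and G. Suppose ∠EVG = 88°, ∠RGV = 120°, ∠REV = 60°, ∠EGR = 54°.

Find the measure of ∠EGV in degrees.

∠EGV = 66°

1. ∠EVR = 54°  [same arc RE]
2. ∠ERV = 66°  [△REV]
3. ∠EGV = 66°  [same arc EV]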